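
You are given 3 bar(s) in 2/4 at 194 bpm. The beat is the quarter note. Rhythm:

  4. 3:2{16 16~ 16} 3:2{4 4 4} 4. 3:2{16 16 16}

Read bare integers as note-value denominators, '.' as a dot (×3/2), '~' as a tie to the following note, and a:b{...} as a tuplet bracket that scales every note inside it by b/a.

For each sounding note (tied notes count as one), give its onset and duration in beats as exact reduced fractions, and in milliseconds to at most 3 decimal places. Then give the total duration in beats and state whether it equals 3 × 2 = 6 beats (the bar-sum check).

1) 0.0ms=0b +463.918ms=3/2b
2) 463.918ms=3/2b +51.546ms=1/6b
3) 515.464ms=5/3b +103.093ms=1/3b
4) 618.557ms=2b +206.186ms=2/3b
5) 824.742ms=8/3b +206.186ms=2/3b
6) 1030.928ms=10/3b +206.186ms=2/3b
7) 1237.113ms=4b +463.918ms=3/2b
8) 1701.031ms=11/2b +51.546ms=1/6b
9) 1752.577ms=17/3b +51.546ms=1/6b
10) 1804.124ms=35/6b +51.546ms=1/6b
Σ=6b of 6 (194bpm 2/4) — PASS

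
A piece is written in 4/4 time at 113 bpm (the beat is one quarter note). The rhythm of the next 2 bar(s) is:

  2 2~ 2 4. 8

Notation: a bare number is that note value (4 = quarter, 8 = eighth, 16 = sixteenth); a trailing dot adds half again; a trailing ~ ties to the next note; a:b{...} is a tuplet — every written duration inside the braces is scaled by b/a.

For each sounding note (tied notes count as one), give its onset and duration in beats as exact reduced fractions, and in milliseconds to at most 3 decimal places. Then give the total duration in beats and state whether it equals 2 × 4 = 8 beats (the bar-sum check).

1) 0.0ms=0b +1061.947ms=2b
2) 1061.947ms=2b +2123.894ms=4b
3) 3185.841ms=6b +796.46ms=3/2b
4) 3982.301ms=15/2b +265.487ms=1/2b
Σ=8b of 8 (113bpm 4/4) — PASS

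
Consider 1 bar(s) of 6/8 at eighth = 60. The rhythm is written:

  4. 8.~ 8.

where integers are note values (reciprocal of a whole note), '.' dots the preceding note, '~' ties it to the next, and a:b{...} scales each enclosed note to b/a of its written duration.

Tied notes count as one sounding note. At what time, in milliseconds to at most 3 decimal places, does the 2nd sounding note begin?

1. 0.0ms @ 0 + 3000.0ms (3)
2. 3000.0ms @ 3 + 3000.0ms (3)

note 2 onset = 3b = 3000.0ms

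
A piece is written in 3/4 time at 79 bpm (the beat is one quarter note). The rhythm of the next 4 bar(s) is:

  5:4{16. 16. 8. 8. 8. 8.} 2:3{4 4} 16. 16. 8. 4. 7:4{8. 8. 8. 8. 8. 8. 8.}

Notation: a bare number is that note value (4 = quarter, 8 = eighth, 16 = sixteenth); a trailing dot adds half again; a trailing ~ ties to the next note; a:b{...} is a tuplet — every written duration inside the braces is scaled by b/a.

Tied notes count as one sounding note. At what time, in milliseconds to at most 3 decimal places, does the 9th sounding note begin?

note 9 onset = 6b = 4556.962ms

1. 0.0ms @ 0 + 227.848ms (3/10)
2. 227.848ms @ 3/10 + 227.848ms (3/10)
3. 455.696ms @ 3/5 + 455.696ms (3/5)
4. 911.392ms @ 6/5 + 455.696ms (3/5)
5. 1367.089ms @ 9/5 + 455.696ms (3/5)
6. 1822.785ms @ 12/5 + 455.696ms (3/5)
7. 2278.481ms @ 3 + 1139.241ms (3/2)
8. 3417.722ms @ 9/2 + 1139.241ms (3/2)
9. 4556.962ms @ 6 + 284.81ms (3/8)
10. 4841.772ms @ 51/8 + 284.81ms (3/8)
11. 5126.582ms @ 27/4 + 569.62ms (3/4)
12. 5696.203ms @ 15/2 + 1139.241ms (3/2)
13. 6835.443ms @ 9 + 325.497ms (3/7)
14. 7160.94ms @ 66/7 + 325.497ms (3/7)
15. 7486.438ms @ 69/7 + 325.497ms (3/7)
16. 7811.935ms @ 72/7 + 325.497ms (3/7)
17. 8137.432ms @ 75/7 + 325.497ms (3/7)
18. 8462.929ms @ 78/7 + 325.497ms (3/7)
19. 8788.427ms @ 81/7 + 325.497ms (3/7)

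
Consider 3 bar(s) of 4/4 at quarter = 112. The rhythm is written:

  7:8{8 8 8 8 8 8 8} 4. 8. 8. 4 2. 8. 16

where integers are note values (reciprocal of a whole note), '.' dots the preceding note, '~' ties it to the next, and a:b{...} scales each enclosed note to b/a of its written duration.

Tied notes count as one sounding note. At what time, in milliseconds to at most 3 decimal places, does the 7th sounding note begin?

note 7 onset = 24/7b = 1836.735ms

1. 0.0ms @ 0 + 306.122ms (4/7)
2. 306.122ms @ 4/7 + 306.122ms (4/7)
3. 612.245ms @ 8/7 + 306.122ms (4/7)
4. 918.367ms @ 12/7 + 306.122ms (4/7)
5. 1224.49ms @ 16/7 + 306.122ms (4/7)
6. 1530.612ms @ 20/7 + 306.122ms (4/7)
7. 1836.735ms @ 24/7 + 306.122ms (4/7)
8. 2142.857ms @ 4 + 803.571ms (3/2)
9. 2946.429ms @ 11/2 + 401.786ms (3/4)
10. 3348.214ms @ 25/4 + 401.786ms (3/4)
11. 3750.0ms @ 7 + 535.714ms (1)
12. 4285.714ms @ 8 + 1607.143ms (3)
13. 5892.857ms @ 11 + 401.786ms (3/4)
14. 6294.643ms @ 47/4 + 133.929ms (1/4)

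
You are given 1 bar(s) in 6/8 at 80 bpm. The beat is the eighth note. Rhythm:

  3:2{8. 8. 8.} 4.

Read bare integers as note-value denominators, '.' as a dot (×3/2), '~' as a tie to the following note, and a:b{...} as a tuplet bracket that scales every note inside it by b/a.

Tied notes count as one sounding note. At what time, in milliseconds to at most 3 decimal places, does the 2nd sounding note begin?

note 2 onset = 1b = 750.0ms

1. 0.0ms @ 0 + 750.0ms (1)
2. 750.0ms @ 1 + 750.0ms (1)
3. 1500.0ms @ 2 + 750.0ms (1)
4. 2250.0ms @ 3 + 2250.0ms (3)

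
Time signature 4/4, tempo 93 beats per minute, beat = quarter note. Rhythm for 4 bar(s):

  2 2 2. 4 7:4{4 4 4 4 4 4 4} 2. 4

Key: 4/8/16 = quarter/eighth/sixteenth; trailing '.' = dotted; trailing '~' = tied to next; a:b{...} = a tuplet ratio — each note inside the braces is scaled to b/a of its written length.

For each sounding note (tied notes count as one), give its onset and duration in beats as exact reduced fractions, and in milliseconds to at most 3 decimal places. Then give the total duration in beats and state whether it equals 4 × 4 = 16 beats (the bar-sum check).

1) 0.0ms=0b +1290.323ms=2b
2) 1290.323ms=2b +1290.323ms=2b
3) 2580.645ms=4b +1935.484ms=3b
4) 4516.129ms=7b +645.161ms=1b
5) 5161.29ms=8b +368.664ms=4/7b
6) 5529.954ms=60/7b +368.664ms=4/7b
7) 5898.618ms=64/7b +368.664ms=4/7b
8) 6267.281ms=68/7b +368.664ms=4/7b
9) 6635.945ms=72/7b +368.664ms=4/7b
10) 7004.608ms=76/7b +368.664ms=4/7b
11) 7373.272ms=80/7b +368.664ms=4/7b
12) 7741.935ms=12b +1935.484ms=3b
13) 9677.419ms=15b +645.161ms=1b
Σ=16b of 16 (93bpm 4/4) — PASS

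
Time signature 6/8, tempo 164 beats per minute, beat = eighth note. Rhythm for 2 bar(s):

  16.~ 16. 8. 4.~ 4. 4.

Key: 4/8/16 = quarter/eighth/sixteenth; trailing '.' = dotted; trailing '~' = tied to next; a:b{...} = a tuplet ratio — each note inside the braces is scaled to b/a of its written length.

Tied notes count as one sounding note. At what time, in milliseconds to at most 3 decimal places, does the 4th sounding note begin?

note 4 onset = 9b = 3292.683ms

1. 0.0ms @ 0 + 548.78ms (3/2)
2. 548.78ms @ 3/2 + 548.78ms (3/2)
3. 1097.561ms @ 3 + 2195.122ms (6)
4. 3292.683ms @ 9 + 1097.561ms (3)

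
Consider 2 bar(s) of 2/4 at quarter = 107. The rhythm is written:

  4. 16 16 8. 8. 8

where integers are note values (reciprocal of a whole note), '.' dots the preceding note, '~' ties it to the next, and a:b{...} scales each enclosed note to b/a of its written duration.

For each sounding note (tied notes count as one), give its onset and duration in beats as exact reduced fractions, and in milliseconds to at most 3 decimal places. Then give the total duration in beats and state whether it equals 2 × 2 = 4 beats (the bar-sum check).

1) 0.0ms=0b +841.121ms=3/2b
2) 841.121ms=3/2b +140.187ms=1/4b
3) 981.308ms=7/4b +140.187ms=1/4b
4) 1121.495ms=2b +420.561ms=3/4b
5) 1542.056ms=11/4b +420.561ms=3/4b
6) 1962.617ms=7/2b +280.374ms=1/2b
Σ=4b of 4 (107bpm 2/4) — PASS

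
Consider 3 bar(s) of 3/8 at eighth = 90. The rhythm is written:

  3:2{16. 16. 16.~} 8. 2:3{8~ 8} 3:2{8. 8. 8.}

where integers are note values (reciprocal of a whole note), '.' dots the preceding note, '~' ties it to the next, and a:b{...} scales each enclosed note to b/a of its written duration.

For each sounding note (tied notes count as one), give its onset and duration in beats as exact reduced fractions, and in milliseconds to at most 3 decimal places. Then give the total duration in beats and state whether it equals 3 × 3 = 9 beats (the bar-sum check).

1) 0.0ms=0b +333.333ms=1/2b
2) 333.333ms=1/2b +333.333ms=1/2b
3) 666.667ms=1b +1333.333ms=2b
4) 2000.0ms=3b +2000.0ms=3b
5) 4000.0ms=6b +666.667ms=1b
6) 4666.667ms=7b +666.667ms=1b
7) 5333.333ms=8b +666.667ms=1b
Σ=9b of 9 (90bpm 3/8) — PASS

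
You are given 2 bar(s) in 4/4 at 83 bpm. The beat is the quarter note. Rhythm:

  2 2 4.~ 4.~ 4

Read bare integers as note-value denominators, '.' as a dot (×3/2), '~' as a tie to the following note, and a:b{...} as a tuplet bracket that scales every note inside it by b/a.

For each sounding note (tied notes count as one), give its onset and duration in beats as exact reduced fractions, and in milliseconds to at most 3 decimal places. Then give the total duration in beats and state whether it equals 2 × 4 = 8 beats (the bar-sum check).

1) 0.0ms=0b +1445.783ms=2b
2) 1445.783ms=2b +1445.783ms=2b
3) 2891.566ms=4b +2891.566ms=4b
Σ=8b of 8 (83bpm 4/4) — PASS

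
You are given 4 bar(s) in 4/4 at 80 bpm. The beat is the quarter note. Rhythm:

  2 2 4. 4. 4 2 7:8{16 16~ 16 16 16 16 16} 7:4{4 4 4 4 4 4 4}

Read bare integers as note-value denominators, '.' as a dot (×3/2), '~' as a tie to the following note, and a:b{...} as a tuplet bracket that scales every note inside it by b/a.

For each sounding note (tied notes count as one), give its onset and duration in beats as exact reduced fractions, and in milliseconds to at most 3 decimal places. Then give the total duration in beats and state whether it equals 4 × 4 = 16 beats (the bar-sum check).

1) 0.0ms=0b +1500.0ms=2b
2) 1500.0ms=2b +1500.0ms=2b
3) 3000.0ms=4b +1125.0ms=3/2b
4) 4125.0ms=11/2b +1125.0ms=3/2b
5) 5250.0ms=7b +750.0ms=1b
6) 6000.0ms=8b +1500.0ms=2b
7) 7500.0ms=10b +214.286ms=2/7b
8) 7714.286ms=72/7b +428.571ms=4/7b
9) 8142.857ms=76/7b +214.286ms=2/7b
10) 8357.143ms=78/7b +214.286ms=2/7b
11) 8571.429ms=80/7b +214.286ms=2/7b
12) 8785.714ms=82/7b +214.286ms=2/7b
13) 9000.0ms=12b +428.571ms=4/7b
14) 9428.571ms=88/7b +428.571ms=4/7b
15) 9857.143ms=92/7b +428.571ms=4/7b
16) 10285.714ms=96/7b +428.571ms=4/7b
17) 10714.286ms=100/7b +428.571ms=4/7b
18) 11142.857ms=104/7b +428.571ms=4/7b
19) 11571.429ms=108/7b +428.571ms=4/7b
Σ=16b of 16 (80bpm 4/4) — PASS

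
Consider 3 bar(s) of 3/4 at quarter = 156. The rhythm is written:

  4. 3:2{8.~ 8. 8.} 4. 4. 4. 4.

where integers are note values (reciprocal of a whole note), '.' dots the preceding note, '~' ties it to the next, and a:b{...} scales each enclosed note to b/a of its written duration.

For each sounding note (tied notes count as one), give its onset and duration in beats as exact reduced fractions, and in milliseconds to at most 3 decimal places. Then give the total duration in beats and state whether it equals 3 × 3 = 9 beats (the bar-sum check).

1) 0.0ms=0b +576.923ms=3/2b
2) 576.923ms=3/2b +384.615ms=1b
3) 961.538ms=5/2b +192.308ms=1/2b
4) 1153.846ms=3b +576.923ms=3/2b
5) 1730.769ms=9/2b +576.923ms=3/2b
6) 2307.692ms=6b +576.923ms=3/2b
7) 2884.615ms=15/2b +576.923ms=3/2b
Σ=9b of 9 (156bpm 3/4) — PASS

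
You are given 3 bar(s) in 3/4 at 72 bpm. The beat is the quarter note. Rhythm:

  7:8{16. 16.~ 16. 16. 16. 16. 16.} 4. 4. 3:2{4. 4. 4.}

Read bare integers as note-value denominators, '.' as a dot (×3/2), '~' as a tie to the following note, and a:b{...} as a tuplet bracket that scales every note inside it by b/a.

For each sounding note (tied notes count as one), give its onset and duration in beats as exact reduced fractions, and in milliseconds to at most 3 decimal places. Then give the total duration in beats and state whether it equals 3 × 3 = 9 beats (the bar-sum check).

1) 0.0ms=0b +357.143ms=3/7b
2) 357.143ms=3/7b +714.286ms=6/7b
3) 1071.429ms=9/7b +357.143ms=3/7b
4) 1428.571ms=12/7b +357.143ms=3/7b
5) 1785.714ms=15/7b +357.143ms=3/7b
6) 2142.857ms=18/7b +357.143ms=3/7b
7) 2500.0ms=3b +1250.0ms=3/2b
8) 3750.0ms=9/2b +1250.0ms=3/2b
9) 5000.0ms=6b +833.333ms=1b
10) 5833.333ms=7b +833.333ms=1b
11) 6666.667ms=8b +833.333ms=1b
Σ=9b of 9 (72bpm 3/4) — PASS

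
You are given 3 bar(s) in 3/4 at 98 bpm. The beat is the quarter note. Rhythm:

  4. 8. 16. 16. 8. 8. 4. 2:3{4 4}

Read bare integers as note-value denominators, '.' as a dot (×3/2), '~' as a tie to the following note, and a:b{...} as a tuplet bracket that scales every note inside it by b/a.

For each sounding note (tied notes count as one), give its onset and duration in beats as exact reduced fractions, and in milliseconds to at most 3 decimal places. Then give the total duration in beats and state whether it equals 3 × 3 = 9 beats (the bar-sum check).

1) 0.0ms=0b +918.367ms=3/2b
2) 918.367ms=3/2b +459.184ms=3/4b
3) 1377.551ms=9/4b +229.592ms=3/8b
4) 1607.143ms=21/8b +229.592ms=3/8b
5) 1836.735ms=3b +459.184ms=3/4b
6) 2295.918ms=15/4b +459.184ms=3/4b
7) 2755.102ms=9/2b +918.367ms=3/2b
8) 3673.469ms=6b +918.367ms=3/2b
9) 4591.837ms=15/2b +918.367ms=3/2b
Σ=9b of 9 (98bpm 3/4) — PASS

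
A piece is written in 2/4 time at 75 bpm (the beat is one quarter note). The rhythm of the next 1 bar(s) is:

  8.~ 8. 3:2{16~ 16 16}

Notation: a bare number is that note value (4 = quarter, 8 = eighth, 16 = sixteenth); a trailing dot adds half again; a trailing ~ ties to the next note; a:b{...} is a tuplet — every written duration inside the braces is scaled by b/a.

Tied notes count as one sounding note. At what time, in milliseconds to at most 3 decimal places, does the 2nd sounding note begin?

note 2 onset = 3/2b = 1200.0ms

1. 0.0ms @ 0 + 1200.0ms (3/2)
2. 1200.0ms @ 3/2 + 266.667ms (1/3)
3. 1466.667ms @ 11/6 + 133.333ms (1/6)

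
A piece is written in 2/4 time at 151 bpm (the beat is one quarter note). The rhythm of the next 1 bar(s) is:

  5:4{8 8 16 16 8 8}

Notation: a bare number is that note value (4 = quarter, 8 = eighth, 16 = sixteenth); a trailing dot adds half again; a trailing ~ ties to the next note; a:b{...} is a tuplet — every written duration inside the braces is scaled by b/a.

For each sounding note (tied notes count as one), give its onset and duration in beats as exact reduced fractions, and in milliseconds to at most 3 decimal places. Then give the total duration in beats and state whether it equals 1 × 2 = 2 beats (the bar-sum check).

1) 0.0ms=0b +158.94ms=2/5b
2) 158.94ms=2/5b +158.94ms=2/5b
3) 317.881ms=4/5b +79.47ms=1/5b
4) 397.351ms=1b +79.47ms=1/5b
5) 476.821ms=6/5b +158.94ms=2/5b
6) 635.762ms=8/5b +158.94ms=2/5b
Σ=2b of 2 (151bpm 2/4) — PASS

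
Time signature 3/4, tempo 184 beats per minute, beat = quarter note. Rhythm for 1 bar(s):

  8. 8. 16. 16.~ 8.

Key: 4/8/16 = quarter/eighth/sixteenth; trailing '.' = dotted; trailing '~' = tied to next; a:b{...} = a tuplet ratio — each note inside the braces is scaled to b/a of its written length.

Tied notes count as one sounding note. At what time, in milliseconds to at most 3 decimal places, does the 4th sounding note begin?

note 4 onset = 15/8b = 611.413ms

1. 0.0ms @ 0 + 244.565ms (3/4)
2. 244.565ms @ 3/4 + 244.565ms (3/4)
3. 489.13ms @ 3/2 + 122.283ms (3/8)
4. 611.413ms @ 15/8 + 366.848ms (9/8)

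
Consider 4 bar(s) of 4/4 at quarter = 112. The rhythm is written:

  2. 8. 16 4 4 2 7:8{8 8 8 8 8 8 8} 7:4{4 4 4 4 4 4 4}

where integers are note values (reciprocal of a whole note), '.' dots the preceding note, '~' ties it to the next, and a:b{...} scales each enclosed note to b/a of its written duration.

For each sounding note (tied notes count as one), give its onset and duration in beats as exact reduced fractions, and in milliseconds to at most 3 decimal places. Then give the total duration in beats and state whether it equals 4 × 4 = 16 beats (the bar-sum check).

1) 0.0ms=0b +1607.143ms=3b
2) 1607.143ms=3b +401.786ms=3/4b
3) 2008.929ms=15/4b +133.929ms=1/4b
4) 2142.857ms=4b +535.714ms=1b
5) 2678.571ms=5b +535.714ms=1b
6) 3214.286ms=6b +1071.429ms=2b
7) 4285.714ms=8b +306.122ms=4/7b
8) 4591.837ms=60/7b +306.122ms=4/7b
9) 4897.959ms=64/7b +306.122ms=4/7b
10) 5204.082ms=68/7b +306.122ms=4/7b
11) 5510.204ms=72/7b +306.122ms=4/7b
12) 5816.327ms=76/7b +306.122ms=4/7b
13) 6122.449ms=80/7b +306.122ms=4/7b
14) 6428.571ms=12b +306.122ms=4/7b
15) 6734.694ms=88/7b +306.122ms=4/7b
16) 7040.816ms=92/7b +306.122ms=4/7b
17) 7346.939ms=96/7b +306.122ms=4/7b
18) 7653.061ms=100/7b +306.122ms=4/7b
19) 7959.184ms=104/7b +306.122ms=4/7b
20) 8265.306ms=108/7b +306.122ms=4/7b
Σ=16b of 16 (112bpm 4/4) — PASS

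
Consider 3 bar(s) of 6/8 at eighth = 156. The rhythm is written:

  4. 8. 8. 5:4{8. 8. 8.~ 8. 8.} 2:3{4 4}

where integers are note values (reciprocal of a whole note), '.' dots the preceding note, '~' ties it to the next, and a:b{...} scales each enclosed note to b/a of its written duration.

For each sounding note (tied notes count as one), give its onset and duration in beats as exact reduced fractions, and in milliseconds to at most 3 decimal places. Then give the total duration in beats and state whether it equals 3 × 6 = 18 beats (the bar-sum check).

1) 0.0ms=0b +1153.846ms=3b
2) 1153.846ms=3b +576.923ms=3/2b
3) 1730.769ms=9/2b +576.923ms=3/2b
4) 2307.692ms=6b +461.538ms=6/5b
5) 2769.231ms=36/5b +461.538ms=6/5b
6) 3230.769ms=42/5b +923.077ms=12/5b
7) 4153.846ms=54/5b +461.538ms=6/5b
8) 4615.385ms=12b +1153.846ms=3b
9) 5769.231ms=15b +1153.846ms=3b
Σ=18b of 18 (156bpm 6/8) — PASS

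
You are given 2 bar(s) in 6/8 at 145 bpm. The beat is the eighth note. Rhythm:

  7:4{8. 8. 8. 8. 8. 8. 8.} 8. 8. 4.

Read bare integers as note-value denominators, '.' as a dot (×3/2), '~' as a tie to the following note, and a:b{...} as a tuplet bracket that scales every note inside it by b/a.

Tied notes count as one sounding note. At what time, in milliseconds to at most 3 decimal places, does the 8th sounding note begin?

1. 0.0ms @ 0 + 354.68ms (6/7)
2. 354.68ms @ 6/7 + 354.68ms (6/7)
3. 709.36ms @ 12/7 + 354.68ms (6/7)
4. 1064.039ms @ 18/7 + 354.68ms (6/7)
5. 1418.719ms @ 24/7 + 354.68ms (6/7)
6. 1773.399ms @ 30/7 + 354.68ms (6/7)
7. 2128.079ms @ 36/7 + 354.68ms (6/7)
8. 2482.759ms @ 6 + 620.69ms (3/2)
9. 3103.448ms @ 15/2 + 620.69ms (3/2)
10. 3724.138ms @ 9 + 1241.379ms (3)

note 8 onset = 6b = 2482.759ms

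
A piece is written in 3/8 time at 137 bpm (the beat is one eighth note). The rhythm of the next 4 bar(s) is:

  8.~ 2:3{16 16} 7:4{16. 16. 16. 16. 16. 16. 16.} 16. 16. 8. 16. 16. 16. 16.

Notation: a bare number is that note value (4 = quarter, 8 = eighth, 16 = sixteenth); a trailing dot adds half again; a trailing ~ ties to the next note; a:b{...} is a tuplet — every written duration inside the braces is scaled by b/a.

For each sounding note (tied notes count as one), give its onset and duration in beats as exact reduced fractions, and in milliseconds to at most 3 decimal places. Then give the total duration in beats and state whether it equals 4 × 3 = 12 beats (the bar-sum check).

1) 0.0ms=0b +985.401ms=9/4b
2) 985.401ms=9/4b +328.467ms=3/4b
3) 1313.869ms=3b +187.696ms=3/7b
4) 1501.564ms=24/7b +187.696ms=3/7b
5) 1689.26ms=27/7b +187.696ms=3/7b
6) 1876.955ms=30/7b +187.696ms=3/7b
7) 2064.651ms=33/7b +187.696ms=3/7b
8) 2252.346ms=36/7b +187.696ms=3/7b
9) 2440.042ms=39/7b +187.696ms=3/7b
10) 2627.737ms=6b +328.467ms=3/4b
11) 2956.204ms=27/4b +328.467ms=3/4b
12) 3284.672ms=15/2b +656.934ms=3/2b
13) 3941.606ms=9b +328.467ms=3/4b
14) 4270.073ms=39/4b +328.467ms=3/4b
15) 4598.54ms=21/2b +328.467ms=3/4b
16) 4927.007ms=45/4b +328.467ms=3/4b
Σ=12b of 12 (137bpm 3/8) — PASS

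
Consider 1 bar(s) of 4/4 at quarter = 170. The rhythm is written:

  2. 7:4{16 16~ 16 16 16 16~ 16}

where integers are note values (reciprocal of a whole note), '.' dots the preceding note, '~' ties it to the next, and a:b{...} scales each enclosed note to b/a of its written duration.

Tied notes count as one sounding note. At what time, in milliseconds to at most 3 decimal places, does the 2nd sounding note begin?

1. 0.0ms @ 0 + 1058.824ms (3)
2. 1058.824ms @ 3 + 50.42ms (1/7)
3. 1109.244ms @ 22/7 + 100.84ms (2/7)
4. 1210.084ms @ 24/7 + 50.42ms (1/7)
5. 1260.504ms @ 25/7 + 50.42ms (1/7)
6. 1310.924ms @ 26/7 + 100.84ms (2/7)

note 2 onset = 3b = 1058.824ms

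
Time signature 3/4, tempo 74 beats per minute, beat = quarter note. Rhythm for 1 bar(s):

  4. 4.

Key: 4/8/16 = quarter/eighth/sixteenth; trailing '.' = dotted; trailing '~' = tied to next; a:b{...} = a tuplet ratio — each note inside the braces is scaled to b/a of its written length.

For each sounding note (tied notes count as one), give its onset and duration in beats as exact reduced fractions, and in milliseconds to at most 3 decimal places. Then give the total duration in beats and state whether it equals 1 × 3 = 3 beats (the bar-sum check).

1) 0.0ms=0b +1216.216ms=3/2b
2) 1216.216ms=3/2b +1216.216ms=3/2b
Σ=3b of 3 (74bpm 3/4) — PASS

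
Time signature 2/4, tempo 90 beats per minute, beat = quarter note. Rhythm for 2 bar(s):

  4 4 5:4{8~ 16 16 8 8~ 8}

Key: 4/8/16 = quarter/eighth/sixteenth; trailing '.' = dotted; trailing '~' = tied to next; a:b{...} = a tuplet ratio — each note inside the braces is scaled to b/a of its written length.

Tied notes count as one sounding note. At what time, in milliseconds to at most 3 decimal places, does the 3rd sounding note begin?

1. 0.0ms @ 0 + 666.667ms (1)
2. 666.667ms @ 1 + 666.667ms (1)
3. 1333.333ms @ 2 + 400.0ms (3/5)
4. 1733.333ms @ 13/5 + 133.333ms (1/5)
5. 1866.667ms @ 14/5 + 266.667ms (2/5)
6. 2133.333ms @ 16/5 + 533.333ms (4/5)

note 3 onset = 2b = 1333.333ms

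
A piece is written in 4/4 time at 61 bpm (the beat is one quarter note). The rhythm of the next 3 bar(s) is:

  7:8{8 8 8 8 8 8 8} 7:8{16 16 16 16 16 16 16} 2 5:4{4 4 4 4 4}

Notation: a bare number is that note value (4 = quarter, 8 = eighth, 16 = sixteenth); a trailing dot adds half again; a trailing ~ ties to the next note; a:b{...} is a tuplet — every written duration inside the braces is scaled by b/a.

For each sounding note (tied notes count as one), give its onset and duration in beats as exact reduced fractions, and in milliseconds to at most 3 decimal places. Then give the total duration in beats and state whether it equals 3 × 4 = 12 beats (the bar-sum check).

1) 0.0ms=0b +562.061ms=4/7b
2) 562.061ms=4/7b +562.061ms=4/7b
3) 1124.122ms=8/7b +562.061ms=4/7b
4) 1686.183ms=12/7b +562.061ms=4/7b
5) 2248.244ms=16/7b +562.061ms=4/7b
6) 2810.304ms=20/7b +562.061ms=4/7b
7) 3372.365ms=24/7b +562.061ms=4/7b
8) 3934.426ms=4b +281.03ms=2/7b
9) 4215.457ms=30/7b +281.03ms=2/7b
10) 4496.487ms=32/7b +281.03ms=2/7b
11) 4777.518ms=34/7b +281.03ms=2/7b
12) 5058.548ms=36/7b +281.03ms=2/7b
13) 5339.578ms=38/7b +281.03ms=2/7b
14) 5620.609ms=40/7b +281.03ms=2/7b
15) 5901.639ms=6b +1967.213ms=2b
16) 7868.852ms=8b +786.885ms=4/5b
17) 8655.738ms=44/5b +786.885ms=4/5b
18) 9442.623ms=48/5b +786.885ms=4/5b
19) 10229.508ms=52/5b +786.885ms=4/5b
20) 11016.393ms=56/5b +786.885ms=4/5b
Σ=12b of 12 (61bpm 4/4) — PASS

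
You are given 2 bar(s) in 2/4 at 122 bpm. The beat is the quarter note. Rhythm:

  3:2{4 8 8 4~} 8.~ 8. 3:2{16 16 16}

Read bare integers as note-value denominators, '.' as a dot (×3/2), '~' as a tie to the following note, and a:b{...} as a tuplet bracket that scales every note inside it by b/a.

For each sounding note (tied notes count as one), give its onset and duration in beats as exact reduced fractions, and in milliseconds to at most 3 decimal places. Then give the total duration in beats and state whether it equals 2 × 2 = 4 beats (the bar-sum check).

1) 0.0ms=0b +327.869ms=2/3b
2) 327.869ms=2/3b +163.934ms=1/3b
3) 491.803ms=1b +163.934ms=1/3b
4) 655.738ms=4/3b +1065.574ms=13/6b
5) 1721.311ms=7/2b +81.967ms=1/6b
6) 1803.279ms=11/3b +81.967ms=1/6b
7) 1885.246ms=23/6b +81.967ms=1/6b
Σ=4b of 4 (122bpm 2/4) — PASS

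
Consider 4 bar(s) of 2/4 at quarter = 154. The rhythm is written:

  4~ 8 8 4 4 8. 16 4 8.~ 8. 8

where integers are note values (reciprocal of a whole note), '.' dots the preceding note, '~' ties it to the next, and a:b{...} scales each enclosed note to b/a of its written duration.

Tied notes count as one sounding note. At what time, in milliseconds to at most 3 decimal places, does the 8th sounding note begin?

note 8 onset = 6b = 2337.662ms

1. 0.0ms @ 0 + 584.416ms (3/2)
2. 584.416ms @ 3/2 + 194.805ms (1/2)
3. 779.221ms @ 2 + 389.61ms (1)
4. 1168.831ms @ 3 + 389.61ms (1)
5. 1558.442ms @ 4 + 292.208ms (3/4)
6. 1850.649ms @ 19/4 + 97.403ms (1/4)
7. 1948.052ms @ 5 + 389.61ms (1)
8. 2337.662ms @ 6 + 584.416ms (3/2)
9. 2922.078ms @ 15/2 + 194.805ms (1/2)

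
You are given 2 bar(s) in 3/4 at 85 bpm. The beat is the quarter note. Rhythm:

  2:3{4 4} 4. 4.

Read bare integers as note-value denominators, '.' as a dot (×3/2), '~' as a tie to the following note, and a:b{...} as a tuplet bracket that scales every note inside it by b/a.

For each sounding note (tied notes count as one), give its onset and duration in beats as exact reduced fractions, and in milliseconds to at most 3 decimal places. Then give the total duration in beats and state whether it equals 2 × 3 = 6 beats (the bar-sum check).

1) 0.0ms=0b +1058.824ms=3/2b
2) 1058.824ms=3/2b +1058.824ms=3/2b
3) 2117.647ms=3b +1058.824ms=3/2b
4) 3176.471ms=9/2b +1058.824ms=3/2b
Σ=6b of 6 (85bpm 3/4) — PASS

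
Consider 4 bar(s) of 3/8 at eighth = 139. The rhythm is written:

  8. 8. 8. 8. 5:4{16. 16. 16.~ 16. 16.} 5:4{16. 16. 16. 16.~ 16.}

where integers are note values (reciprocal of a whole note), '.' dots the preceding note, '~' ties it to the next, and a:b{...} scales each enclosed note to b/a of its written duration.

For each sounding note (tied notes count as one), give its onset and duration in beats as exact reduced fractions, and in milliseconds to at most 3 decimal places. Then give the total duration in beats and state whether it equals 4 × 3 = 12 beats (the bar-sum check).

1) 0.0ms=0b +647.482ms=3/2b
2) 647.482ms=3/2b +647.482ms=3/2b
3) 1294.964ms=3b +647.482ms=3/2b
4) 1942.446ms=9/2b +647.482ms=3/2b
5) 2589.928ms=6b +258.993ms=3/5b
6) 2848.921ms=33/5b +258.993ms=3/5b
7) 3107.914ms=36/5b +517.986ms=6/5b
8) 3625.899ms=42/5b +258.993ms=3/5b
9) 3884.892ms=9b +258.993ms=3/5b
10) 4143.885ms=48/5b +258.993ms=3/5b
11) 4402.878ms=51/5b +258.993ms=3/5b
12) 4661.871ms=54/5b +517.986ms=6/5b
Σ=12b of 12 (139bpm 3/8) — PASS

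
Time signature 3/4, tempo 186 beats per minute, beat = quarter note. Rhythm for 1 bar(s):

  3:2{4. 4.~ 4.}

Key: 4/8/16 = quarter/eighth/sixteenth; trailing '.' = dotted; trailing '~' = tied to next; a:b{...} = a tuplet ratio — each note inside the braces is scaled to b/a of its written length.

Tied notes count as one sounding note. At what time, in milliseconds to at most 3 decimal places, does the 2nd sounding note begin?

1. 0.0ms @ 0 + 322.581ms (1)
2. 322.581ms @ 1 + 645.161ms (2)

note 2 onset = 1b = 322.581ms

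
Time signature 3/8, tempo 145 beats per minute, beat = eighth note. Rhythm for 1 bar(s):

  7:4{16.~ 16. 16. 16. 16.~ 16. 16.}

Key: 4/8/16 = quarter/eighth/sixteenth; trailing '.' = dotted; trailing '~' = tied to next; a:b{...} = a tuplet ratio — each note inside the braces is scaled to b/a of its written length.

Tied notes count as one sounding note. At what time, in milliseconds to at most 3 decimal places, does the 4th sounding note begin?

note 4 onset = 12/7b = 709.36ms

1. 0.0ms @ 0 + 354.68ms (6/7)
2. 354.68ms @ 6/7 + 177.34ms (3/7)
3. 532.02ms @ 9/7 + 177.34ms (3/7)
4. 709.36ms @ 12/7 + 354.68ms (6/7)
5. 1064.039ms @ 18/7 + 177.34ms (3/7)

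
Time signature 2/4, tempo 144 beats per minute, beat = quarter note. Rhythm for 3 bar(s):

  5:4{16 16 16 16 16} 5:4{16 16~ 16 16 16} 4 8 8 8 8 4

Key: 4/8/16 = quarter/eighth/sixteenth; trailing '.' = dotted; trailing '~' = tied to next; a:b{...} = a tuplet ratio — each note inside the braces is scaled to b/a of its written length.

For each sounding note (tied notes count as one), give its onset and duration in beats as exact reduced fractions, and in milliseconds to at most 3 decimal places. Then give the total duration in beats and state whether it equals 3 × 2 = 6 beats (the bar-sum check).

1) 0.0ms=0b +83.333ms=1/5b
2) 83.333ms=1/5b +83.333ms=1/5b
3) 166.667ms=2/5b +83.333ms=1/5b
4) 250.0ms=3/5b +83.333ms=1/5b
5) 333.333ms=4/5b +83.333ms=1/5b
6) 416.667ms=1b +83.333ms=1/5b
7) 500.0ms=6/5b +166.667ms=2/5b
8) 666.667ms=8/5b +83.333ms=1/5b
9) 750.0ms=9/5b +83.333ms=1/5b
10) 833.333ms=2b +416.667ms=1b
11) 1250.0ms=3b +208.333ms=1/2b
12) 1458.333ms=7/2b +208.333ms=1/2b
13) 1666.667ms=4b +208.333ms=1/2b
14) 1875.0ms=9/2b +208.333ms=1/2b
15) 2083.333ms=5b +416.667ms=1b
Σ=6b of 6 (144bpm 2/4) — PASS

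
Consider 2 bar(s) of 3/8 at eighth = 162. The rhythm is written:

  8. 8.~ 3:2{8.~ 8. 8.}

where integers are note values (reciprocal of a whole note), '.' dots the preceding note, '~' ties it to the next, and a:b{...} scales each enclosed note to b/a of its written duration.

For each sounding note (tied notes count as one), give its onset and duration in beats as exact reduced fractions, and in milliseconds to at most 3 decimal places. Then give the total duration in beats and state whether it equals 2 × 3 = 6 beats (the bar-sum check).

1) 0.0ms=0b +555.556ms=3/2b
2) 555.556ms=3/2b +1296.296ms=7/2b
3) 1851.852ms=5b +370.37ms=1b
Σ=6b of 6 (162bpm 3/8) — PASS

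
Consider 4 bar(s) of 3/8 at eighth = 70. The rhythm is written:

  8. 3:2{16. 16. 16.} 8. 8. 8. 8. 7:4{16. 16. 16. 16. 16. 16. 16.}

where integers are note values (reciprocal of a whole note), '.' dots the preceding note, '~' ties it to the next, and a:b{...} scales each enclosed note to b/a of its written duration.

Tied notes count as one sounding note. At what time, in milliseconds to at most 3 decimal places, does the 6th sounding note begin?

1. 0.0ms @ 0 + 1285.714ms (3/2)
2. 1285.714ms @ 3/2 + 428.571ms (1/2)
3. 1714.286ms @ 2 + 428.571ms (1/2)
4. 2142.857ms @ 5/2 + 428.571ms (1/2)
5. 2571.429ms @ 3 + 1285.714ms (3/2)
6. 3857.143ms @ 9/2 + 1285.714ms (3/2)
7. 5142.857ms @ 6 + 1285.714ms (3/2)
8. 6428.571ms @ 15/2 + 1285.714ms (3/2)
9. 7714.286ms @ 9 + 367.347ms (3/7)
10. 8081.633ms @ 66/7 + 367.347ms (3/7)
11. 8448.98ms @ 69/7 + 367.347ms (3/7)
12. 8816.327ms @ 72/7 + 367.347ms (3/7)
13. 9183.673ms @ 75/7 + 367.347ms (3/7)
14. 9551.02ms @ 78/7 + 367.347ms (3/7)
15. 9918.367ms @ 81/7 + 367.347ms (3/7)

note 6 onset = 9/2b = 3857.143ms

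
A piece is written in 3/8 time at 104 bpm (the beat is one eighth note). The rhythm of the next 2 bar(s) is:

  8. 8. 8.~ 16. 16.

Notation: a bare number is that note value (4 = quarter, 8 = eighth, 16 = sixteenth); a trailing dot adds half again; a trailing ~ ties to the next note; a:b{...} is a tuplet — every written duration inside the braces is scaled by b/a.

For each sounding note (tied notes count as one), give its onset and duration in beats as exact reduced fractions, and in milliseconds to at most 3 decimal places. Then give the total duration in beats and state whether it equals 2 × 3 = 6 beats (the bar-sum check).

1) 0.0ms=0b +865.385ms=3/2b
2) 865.385ms=3/2b +865.385ms=3/2b
3) 1730.769ms=3b +1298.077ms=9/4b
4) 3028.846ms=21/4b +432.692ms=3/4b
Σ=6b of 6 (104bpm 3/8) — PASS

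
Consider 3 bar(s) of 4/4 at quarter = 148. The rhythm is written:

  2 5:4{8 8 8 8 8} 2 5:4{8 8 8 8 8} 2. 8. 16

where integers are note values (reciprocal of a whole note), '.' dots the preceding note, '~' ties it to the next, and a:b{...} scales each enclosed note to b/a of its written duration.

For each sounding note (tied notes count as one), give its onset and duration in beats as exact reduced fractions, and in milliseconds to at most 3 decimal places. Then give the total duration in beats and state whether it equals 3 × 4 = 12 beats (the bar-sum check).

1) 0.0ms=0b +810.811ms=2b
2) 810.811ms=2b +162.162ms=2/5b
3) 972.973ms=12/5b +162.162ms=2/5b
4) 1135.135ms=14/5b +162.162ms=2/5b
5) 1297.297ms=16/5b +162.162ms=2/5b
6) 1459.459ms=18/5b +162.162ms=2/5b
7) 1621.622ms=4b +810.811ms=2b
8) 2432.432ms=6b +162.162ms=2/5b
9) 2594.595ms=32/5b +162.162ms=2/5b
10) 2756.757ms=34/5b +162.162ms=2/5b
11) 2918.919ms=36/5b +162.162ms=2/5b
12) 3081.081ms=38/5b +162.162ms=2/5b
13) 3243.243ms=8b +1216.216ms=3b
14) 4459.459ms=11b +304.054ms=3/4b
15) 4763.514ms=47/4b +101.351ms=1/4b
Σ=12b of 12 (148bpm 4/4) — PASS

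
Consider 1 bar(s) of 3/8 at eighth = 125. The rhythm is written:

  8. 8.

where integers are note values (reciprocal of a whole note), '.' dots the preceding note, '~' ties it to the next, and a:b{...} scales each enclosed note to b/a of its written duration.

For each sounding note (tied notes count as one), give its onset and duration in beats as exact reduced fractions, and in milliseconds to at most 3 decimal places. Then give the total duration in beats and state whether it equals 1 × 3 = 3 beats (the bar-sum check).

1) 0.0ms=0b +720.0ms=3/2b
2) 720.0ms=3/2b +720.0ms=3/2b
Σ=3b of 3 (125bpm 3/8) — PASS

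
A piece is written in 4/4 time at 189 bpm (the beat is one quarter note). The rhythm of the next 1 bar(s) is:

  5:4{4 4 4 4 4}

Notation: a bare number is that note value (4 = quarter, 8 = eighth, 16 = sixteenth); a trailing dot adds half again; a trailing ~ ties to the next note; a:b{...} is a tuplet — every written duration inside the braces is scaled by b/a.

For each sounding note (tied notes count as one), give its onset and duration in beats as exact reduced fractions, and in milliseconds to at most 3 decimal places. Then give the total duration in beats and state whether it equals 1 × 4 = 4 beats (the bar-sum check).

1) 0.0ms=0b +253.968ms=4/5b
2) 253.968ms=4/5b +253.968ms=4/5b
3) 507.937ms=8/5b +253.968ms=4/5b
4) 761.905ms=12/5b +253.968ms=4/5b
5) 1015.873ms=16/5b +253.968ms=4/5b
Σ=4b of 4 (189bpm 4/4) — PASS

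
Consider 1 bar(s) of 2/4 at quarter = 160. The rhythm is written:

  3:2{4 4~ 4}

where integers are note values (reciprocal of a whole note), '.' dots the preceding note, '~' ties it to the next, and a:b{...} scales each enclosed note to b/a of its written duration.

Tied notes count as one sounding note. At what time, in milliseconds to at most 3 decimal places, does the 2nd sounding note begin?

note 2 onset = 2/3b = 250.0ms

1. 0.0ms @ 0 + 250.0ms (2/3)
2. 250.0ms @ 2/3 + 500.0ms (4/3)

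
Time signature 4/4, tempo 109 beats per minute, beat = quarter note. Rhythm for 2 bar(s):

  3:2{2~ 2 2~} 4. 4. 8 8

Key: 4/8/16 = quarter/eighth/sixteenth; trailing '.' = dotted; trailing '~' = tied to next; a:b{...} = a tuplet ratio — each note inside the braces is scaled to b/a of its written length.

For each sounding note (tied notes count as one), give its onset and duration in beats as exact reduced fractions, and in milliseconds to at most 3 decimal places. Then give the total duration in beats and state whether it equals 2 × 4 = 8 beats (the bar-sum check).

1) 0.0ms=0b +1467.89ms=8/3b
2) 1467.89ms=8/3b +1559.633ms=17/6b
3) 3027.523ms=11/2b +825.688ms=3/2b
4) 3853.211ms=7b +275.229ms=1/2b
5) 4128.44ms=15/2b +275.229ms=1/2b
Σ=8b of 8 (109bpm 4/4) — PASS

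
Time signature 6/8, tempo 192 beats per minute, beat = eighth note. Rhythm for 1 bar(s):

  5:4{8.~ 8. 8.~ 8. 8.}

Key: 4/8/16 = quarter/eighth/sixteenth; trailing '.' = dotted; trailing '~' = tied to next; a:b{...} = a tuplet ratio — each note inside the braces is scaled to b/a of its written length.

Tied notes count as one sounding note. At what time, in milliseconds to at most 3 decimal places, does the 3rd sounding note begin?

1. 0.0ms @ 0 + 750.0ms (12/5)
2. 750.0ms @ 12/5 + 750.0ms (12/5)
3. 1500.0ms @ 24/5 + 375.0ms (6/5)

note 3 onset = 24/5b = 1500.0ms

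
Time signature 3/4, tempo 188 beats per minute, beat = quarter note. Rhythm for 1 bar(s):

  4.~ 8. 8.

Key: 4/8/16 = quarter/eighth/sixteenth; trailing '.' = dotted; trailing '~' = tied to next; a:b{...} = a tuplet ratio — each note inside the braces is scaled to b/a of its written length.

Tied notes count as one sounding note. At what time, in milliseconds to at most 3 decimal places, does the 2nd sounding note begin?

note 2 onset = 9/4b = 718.085ms

1. 0.0ms @ 0 + 718.085ms (9/4)
2. 718.085ms @ 9/4 + 239.362ms (3/4)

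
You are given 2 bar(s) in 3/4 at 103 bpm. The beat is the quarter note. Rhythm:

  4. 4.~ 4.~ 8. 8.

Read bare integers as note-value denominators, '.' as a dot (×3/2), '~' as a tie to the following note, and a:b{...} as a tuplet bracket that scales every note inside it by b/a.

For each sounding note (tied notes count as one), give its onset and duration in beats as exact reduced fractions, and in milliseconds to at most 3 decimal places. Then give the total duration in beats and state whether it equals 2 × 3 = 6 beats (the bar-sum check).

1) 0.0ms=0b +873.786ms=3/2b
2) 873.786ms=3/2b +2184.466ms=15/4b
3) 3058.252ms=21/4b +436.893ms=3/4b
Σ=6b of 6 (103bpm 3/4) — PASS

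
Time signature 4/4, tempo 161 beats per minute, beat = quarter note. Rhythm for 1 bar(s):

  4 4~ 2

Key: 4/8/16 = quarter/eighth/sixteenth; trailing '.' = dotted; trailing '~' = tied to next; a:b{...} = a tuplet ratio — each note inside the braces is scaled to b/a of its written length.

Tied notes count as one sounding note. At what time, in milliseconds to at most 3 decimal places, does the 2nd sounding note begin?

note 2 onset = 1b = 372.671ms

1. 0.0ms @ 0 + 372.671ms (1)
2. 372.671ms @ 1 + 1118.012ms (3)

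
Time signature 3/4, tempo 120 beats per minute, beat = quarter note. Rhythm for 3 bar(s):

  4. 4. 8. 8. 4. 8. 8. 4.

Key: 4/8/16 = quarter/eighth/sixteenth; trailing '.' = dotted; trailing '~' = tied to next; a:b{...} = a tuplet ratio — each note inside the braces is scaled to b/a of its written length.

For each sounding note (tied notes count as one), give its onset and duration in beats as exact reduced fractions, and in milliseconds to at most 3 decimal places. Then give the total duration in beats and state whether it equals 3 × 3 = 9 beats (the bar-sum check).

1) 0.0ms=0b +750.0ms=3/2b
2) 750.0ms=3/2b +750.0ms=3/2b
3) 1500.0ms=3b +375.0ms=3/4b
4) 1875.0ms=15/4b +375.0ms=3/4b
5) 2250.0ms=9/2b +750.0ms=3/2b
6) 3000.0ms=6b +375.0ms=3/4b
7) 3375.0ms=27/4b +375.0ms=3/4b
8) 3750.0ms=15/2b +750.0ms=3/2b
Σ=9b of 9 (120bpm 3/4) — PASS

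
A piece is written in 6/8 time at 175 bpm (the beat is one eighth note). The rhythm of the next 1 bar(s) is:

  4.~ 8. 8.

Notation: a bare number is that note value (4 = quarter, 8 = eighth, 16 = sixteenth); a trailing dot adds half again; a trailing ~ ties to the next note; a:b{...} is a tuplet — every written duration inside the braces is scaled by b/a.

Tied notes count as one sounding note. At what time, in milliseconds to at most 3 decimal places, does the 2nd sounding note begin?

note 2 onset = 9/2b = 1542.857ms

1. 0.0ms @ 0 + 1542.857ms (9/2)
2. 1542.857ms @ 9/2 + 514.286ms (3/2)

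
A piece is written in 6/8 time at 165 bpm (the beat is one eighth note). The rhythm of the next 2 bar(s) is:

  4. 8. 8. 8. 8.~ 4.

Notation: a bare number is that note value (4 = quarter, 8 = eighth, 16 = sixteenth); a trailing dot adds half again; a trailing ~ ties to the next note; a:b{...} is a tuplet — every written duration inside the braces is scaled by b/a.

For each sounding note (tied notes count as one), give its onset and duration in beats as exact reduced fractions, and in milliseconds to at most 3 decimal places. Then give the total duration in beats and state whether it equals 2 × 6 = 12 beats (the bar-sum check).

1) 0.0ms=0b +1090.909ms=3b
2) 1090.909ms=3b +545.455ms=3/2b
3) 1636.364ms=9/2b +545.455ms=3/2b
4) 2181.818ms=6b +545.455ms=3/2b
5) 2727.273ms=15/2b +1636.364ms=9/2b
Σ=12b of 12 (165bpm 6/8) — PASS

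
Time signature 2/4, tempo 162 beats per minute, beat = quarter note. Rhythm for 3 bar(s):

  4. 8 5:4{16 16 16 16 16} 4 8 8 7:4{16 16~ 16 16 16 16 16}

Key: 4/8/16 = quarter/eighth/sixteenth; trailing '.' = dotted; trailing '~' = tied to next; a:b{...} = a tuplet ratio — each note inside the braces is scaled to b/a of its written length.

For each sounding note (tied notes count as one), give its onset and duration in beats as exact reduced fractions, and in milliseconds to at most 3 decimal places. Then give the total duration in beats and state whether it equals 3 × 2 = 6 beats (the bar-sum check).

1) 0.0ms=0b +555.556ms=3/2b
2) 555.556ms=3/2b +185.185ms=1/2b
3) 740.741ms=2b +74.074ms=1/5b
4) 814.815ms=11/5b +74.074ms=1/5b
5) 888.889ms=12/5b +74.074ms=1/5b
6) 962.963ms=13/5b +74.074ms=1/5b
7) 1037.037ms=14/5b +74.074ms=1/5b
8) 1111.111ms=3b +370.37ms=1b
9) 1481.481ms=4b +185.185ms=1/2b
10) 1666.667ms=9/2b +185.185ms=1/2b
11) 1851.852ms=5b +52.91ms=1/7b
12) 1904.762ms=36/7b +105.82ms=2/7b
13) 2010.582ms=38/7b +52.91ms=1/7b
14) 2063.492ms=39/7b +52.91ms=1/7b
15) 2116.402ms=40/7b +52.91ms=1/7b
16) 2169.312ms=41/7b +52.91ms=1/7b
Σ=6b of 6 (162bpm 2/4) — PASS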